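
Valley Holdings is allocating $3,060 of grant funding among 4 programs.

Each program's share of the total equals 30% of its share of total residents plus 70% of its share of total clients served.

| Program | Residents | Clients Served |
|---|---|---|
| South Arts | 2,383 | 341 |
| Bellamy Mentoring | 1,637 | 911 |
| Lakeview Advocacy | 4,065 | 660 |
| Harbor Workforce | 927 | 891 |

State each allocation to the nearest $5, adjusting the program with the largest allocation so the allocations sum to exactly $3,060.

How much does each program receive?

South Arts: $505; Bellamy Mentoring: $865; Lakeview Advocacy: $915; Harbor Workforce: $775

Residents total 9,012; clients served total 2,803.
Blended shares (30% residents + 70% clients served): South Arts 0.1645; Bellamy Mentoring 0.2820; Lakeview Advocacy 0.3001; Harbor Workforce 0.2534.
Pro-rata amounts: South Arts 503.33; Bellamy Mentoring 862.92; Lakeview Advocacy 918.44; Harbor Workforce 775.31.
After rounding ($5): South Arts $505; Bellamy Mentoring $865; Lakeview Advocacy $920; Harbor Workforce $775. Sum = $3,065.
Difference $3,060 − $3,065 = −$5 applied to largest allocation (Lakeview Advocacy): Lakeview Advocacy becomes $915.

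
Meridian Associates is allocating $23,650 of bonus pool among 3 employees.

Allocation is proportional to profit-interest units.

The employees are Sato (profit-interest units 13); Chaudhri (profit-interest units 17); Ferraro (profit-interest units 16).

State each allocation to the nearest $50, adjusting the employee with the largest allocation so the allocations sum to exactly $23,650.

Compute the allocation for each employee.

Profit-interest units total: 46.
Raw shares: Sato 13/46 × $23,650 = 6,683.70; Chaudhri 17/46 × $23,650 = 8,740.22; Ferraro 16/46 × $23,650 = 8,226.09.
Rounded to nearest $50: Sato $6,700; Chaudhri $8,750; Ferraro $8,250. Sum = $23,700.
Difference $23,650 − $23,700 = −$50 applied to largest allocation (Chaudhri): Chaudhri becomes $8,700.

Sato: $6,700 | Chaudhri: $8,700 | Ferraro: $8,250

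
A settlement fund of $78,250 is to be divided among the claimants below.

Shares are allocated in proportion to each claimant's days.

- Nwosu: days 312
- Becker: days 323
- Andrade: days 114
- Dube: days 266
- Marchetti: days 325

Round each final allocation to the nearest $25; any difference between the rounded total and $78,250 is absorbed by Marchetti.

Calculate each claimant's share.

Sum of days: 1,340.
Pro-rata amounts: Nwosu 312/1,340 × $78,250 = 18,219.40; Becker 323/1,340 × $78,250 = 18,861.75; Andrade 114/1,340 × $78,250 = 6,657.09; Dube 266/1,340 × $78,250 = 15,533.21; Marchetti 325/1,340 × $78,250 = 18,978.54.
Rounded to nearest $25: Nwosu $18,225; Becker $18,850; Andrade $6,650; Dube $15,525; Marchetti $18,975. Sum = $78,225.
Difference $78,250 − $78,225 = +$25 applied to Marchetti: Marchetti becomes $19,000.

Nwosu: $18,225; Becker: $18,850; Andrade: $6,650; Dube: $15,525; Marchetti: $19,000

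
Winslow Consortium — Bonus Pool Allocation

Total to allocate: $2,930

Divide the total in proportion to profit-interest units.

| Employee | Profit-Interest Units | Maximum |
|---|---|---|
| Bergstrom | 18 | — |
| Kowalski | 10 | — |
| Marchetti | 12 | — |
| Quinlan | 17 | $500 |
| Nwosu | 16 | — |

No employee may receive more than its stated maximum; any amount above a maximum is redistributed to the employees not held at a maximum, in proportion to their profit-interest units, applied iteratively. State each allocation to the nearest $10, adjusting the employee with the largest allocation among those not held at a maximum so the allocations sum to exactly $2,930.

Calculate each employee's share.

Bergstrom: $790; Kowalski: $430; Marchetti: $520; Quinlan: $500; Nwosu: $690

Combined profit-interest units = 73.
Pro-rata shares before constraints: Bergstrom 722.47; Kowalski 401.37; Marchetti 481.64; Quinlan 682.33; Nwosu 642.19.
Cap binds for Quinlan ($500); residual $2,430 reallocated over remaining profit-interest units 56.
Shares after redistribution: Bergstrom 781.07 → $780; Kowalski 433.93 → $430; Marchetti 520.71 → $520; Nwosu 694.29 → $690.
Rounding difference +$10 applied to Bergstrom → $790.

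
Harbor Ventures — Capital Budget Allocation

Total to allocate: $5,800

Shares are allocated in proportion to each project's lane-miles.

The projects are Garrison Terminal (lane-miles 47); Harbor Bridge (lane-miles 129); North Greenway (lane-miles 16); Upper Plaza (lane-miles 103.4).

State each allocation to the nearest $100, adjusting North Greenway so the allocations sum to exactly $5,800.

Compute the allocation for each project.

Garrison Terminal: $900; Harbor Bridge: $2,500; North Greenway: $400; Upper Plaza: $2,000

Total lane-miles = 295.4.
Unrounded shares: Garrison Terminal 47/295.4 × $5,800 = 922.82; Harbor Bridge 129/295.4 × $5,800 = 2,532.84; North Greenway 16/295.4 × $5,800 = 314.15; Upper Plaza 103.4/295.4 × $5,800 = 2,030.20.
At nearest $100: Garrison Terminal $900; Harbor Bridge $2,500; North Greenway $300; Upper Plaza $2,000. Sum = $5,700.
Difference $5,800 − $5,700 = +$100 applied to North Greenway: North Greenway becomes $400.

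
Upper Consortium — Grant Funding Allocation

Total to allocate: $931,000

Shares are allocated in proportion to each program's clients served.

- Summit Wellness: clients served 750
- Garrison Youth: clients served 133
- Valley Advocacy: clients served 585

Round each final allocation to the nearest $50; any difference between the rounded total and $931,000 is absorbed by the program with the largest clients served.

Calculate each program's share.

Total clients served = 750 + 133 + 585 = 1,468.
Pro-rata amounts: Summit Wellness 475,647.14; Garrison Youth 84,348.09; Valley Advocacy 371,004.77.
After rounding ($50): Summit Wellness $475,650; Garrison Youth $84,350; Valley Advocacy $371,000. Sum = $931,000.
Rounded total matches; no reconciliation needed.

Summit Wellness: $475,650 | Garrison Youth: $84,350 | Valley Advocacy: $371,000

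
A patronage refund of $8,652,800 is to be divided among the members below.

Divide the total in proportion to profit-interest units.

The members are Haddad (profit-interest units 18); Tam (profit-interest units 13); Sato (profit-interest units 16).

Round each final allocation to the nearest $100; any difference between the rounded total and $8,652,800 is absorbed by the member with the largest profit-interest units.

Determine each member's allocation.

Sum of profit-interest units: 47.
Proportional shares: Haddad 18/47 × $8,652,800 = 3,313,838.30; Tam 13/47 × $8,652,800 = 2,393,327.66; Sato 16/47 × $8,652,800 = 2,945,634.04.
Rounded to nearest $100: Haddad $3,313,800; Tam $2,393,300; Sato $2,945,600. Sum = $8,652,700.
Difference $8,652,800 − $8,652,700 = +$100 applied to largest profit-interest units (Haddad): Haddad becomes $3,313,900.

Haddad: $3,313,900; Tam: $2,393,300; Sato: $2,945,600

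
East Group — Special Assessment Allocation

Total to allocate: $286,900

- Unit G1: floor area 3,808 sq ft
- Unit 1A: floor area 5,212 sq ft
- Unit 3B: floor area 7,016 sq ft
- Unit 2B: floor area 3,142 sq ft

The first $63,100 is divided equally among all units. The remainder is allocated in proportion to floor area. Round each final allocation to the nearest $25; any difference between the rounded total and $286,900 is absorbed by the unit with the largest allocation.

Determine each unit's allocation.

Unit G1: $60,225 · Unit 1A: $76,600 · Unit 3B: $97,625 · Unit 2B: $52,450

$63,100 shared equally gives $15,775 per unit.
Remainder $223,800 by floor area (total 19,178): Unit G1 44,437.92 → $44,450; Unit 1A 60,822.07 → $60,825; Unit 3B 81,874.06 → $81,875; Unit 2B 36,665.95 → $36,675.
Rounding difference −$25 on remainder applied to Unit 3B.
Totals: Unit G1 $15,775 + $44,450 = $60,225; Unit 1A $15,775 + $60,825 = $76,600; Unit 3B $15,775 + $81,850 = $97,625; Unit 2B $15,775 + $36,675 = $52,450.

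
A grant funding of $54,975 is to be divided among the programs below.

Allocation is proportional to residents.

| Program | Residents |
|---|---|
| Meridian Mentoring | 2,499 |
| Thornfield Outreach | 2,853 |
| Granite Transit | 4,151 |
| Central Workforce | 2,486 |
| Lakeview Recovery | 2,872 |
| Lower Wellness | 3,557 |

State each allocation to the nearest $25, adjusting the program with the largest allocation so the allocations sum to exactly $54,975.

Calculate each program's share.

Meridian Mentoring: $7,450 · Thornfield Outreach: $8,525 · Granite Transit: $12,375 · Central Workforce: $7,425 · Lakeview Recovery: $8,575 · Lower Wellness: $10,625

Combined residents = 18,418.
Raw shares: Meridian Mentoring 2,499/18,418 × $54,975 = 7,459.14; Thornfield Outreach 2,853/18,418 × $54,975 = 8,515.78; Granite Transit 4,151/18,418 × $54,975 = 12,390.12; Central Workforce 2,486/18,418 × $54,975 = 7,420.34; Lakeview Recovery 2,872/18,418 × $54,975 = 8,572.49; Lower Wellness 3,557/18,418 × $54,975 = 10,617.12.
After rounding ($25): Meridian Mentoring $7,450; Thornfield Outreach $8,525; Granite Transit $12,400; Central Workforce $7,425; Lakeview Recovery $8,575; Lower Wellness $10,625. Sum = $55,000.
Difference $54,975 − $55,000 = −$25 applied to largest allocation (Granite Transit): Granite Transit becomes $12,375.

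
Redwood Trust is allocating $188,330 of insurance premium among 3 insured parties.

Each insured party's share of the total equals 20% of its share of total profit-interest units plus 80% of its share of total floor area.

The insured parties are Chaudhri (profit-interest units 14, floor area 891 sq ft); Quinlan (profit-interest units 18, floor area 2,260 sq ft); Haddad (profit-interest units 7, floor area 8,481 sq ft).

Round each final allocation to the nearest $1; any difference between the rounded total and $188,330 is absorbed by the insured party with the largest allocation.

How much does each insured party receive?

Chaudhri: $25,062 · Quinlan: $46,657 · Haddad: $116,611

Totals — profit-interest units 39, floor area 11,632.
Composite weights (20% profit-interest units + 80% floor area): Chaudhri 0.1331; Quinlan 0.2477; Haddad 0.6192.
Pro-rata amounts: Chaudhri 25,061.85; Quinlan 46,657.06; Haddad 116,611.10.
After rounding ($1): Chaudhri $25,062; Quinlan $46,657; Haddad $116,611. Sum = $188,330.
Rounded total matches; no reconciliation needed.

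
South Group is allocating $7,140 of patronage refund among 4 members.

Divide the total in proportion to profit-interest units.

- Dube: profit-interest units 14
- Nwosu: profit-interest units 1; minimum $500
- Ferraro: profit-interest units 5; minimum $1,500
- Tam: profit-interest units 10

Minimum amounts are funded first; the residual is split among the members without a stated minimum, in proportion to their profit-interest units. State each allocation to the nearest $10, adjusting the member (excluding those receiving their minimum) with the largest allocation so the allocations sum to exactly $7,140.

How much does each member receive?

Guaranteed amounts: Nwosu $500; Ferraro $1,500. Remaining pool $5,140.
Remaining pool split over remaining profit-interest units 24: Dube 2,998.33 → $3,000; Tam 2,141.67 → $2,140.

Dube: $3,000 · Nwosu: $500 · Ferraro: $1,500 · Tam: $2,140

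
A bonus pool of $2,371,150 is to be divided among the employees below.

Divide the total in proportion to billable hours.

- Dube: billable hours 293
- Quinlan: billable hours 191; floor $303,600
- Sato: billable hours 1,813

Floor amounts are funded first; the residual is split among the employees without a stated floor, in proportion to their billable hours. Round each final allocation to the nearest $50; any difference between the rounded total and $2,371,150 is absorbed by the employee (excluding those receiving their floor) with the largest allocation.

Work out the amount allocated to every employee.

Dube: $287,650 | Quinlan: $303,600 | Sato: $1,779,900

Minimums first: Quinlan $303,600. Balance $2,067,550.
Balance split over remaining billable hours 2,106: Dube 287,650.59 → $287,650; Sato 1,779,899.41 → $1,779,900.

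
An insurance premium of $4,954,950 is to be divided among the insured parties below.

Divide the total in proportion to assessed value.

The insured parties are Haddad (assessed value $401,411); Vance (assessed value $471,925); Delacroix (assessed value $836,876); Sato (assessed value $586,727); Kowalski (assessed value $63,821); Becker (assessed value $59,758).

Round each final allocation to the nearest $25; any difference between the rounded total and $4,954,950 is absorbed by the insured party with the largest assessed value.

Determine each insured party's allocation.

Haddad: $821,725 | Vance: $966,050 | Delacroix: $1,713,125 | Sato: $1,201,075 | Kowalski: $130,650 | Becker: $122,325

Combined assessed value = 401,411 + 471,925 + 836,876 + 586,727 + 63,821 + 59,758 = 2,420,518.
Raw shares: Haddad 821,713.14; Vance 966,059.65; Delacroix 1,713,136.91; Sato 1,201,066.44; Kowalski 130,645.53; Becker 122,328.32.
At nearest $25: Haddad $821,725; Vance $966,050; Delacroix $1,713,125; Sato $1,201,075; Kowalski $130,650; Becker $122,325. Sum = $4,954,950.
Sum already equals the total — no adjustment.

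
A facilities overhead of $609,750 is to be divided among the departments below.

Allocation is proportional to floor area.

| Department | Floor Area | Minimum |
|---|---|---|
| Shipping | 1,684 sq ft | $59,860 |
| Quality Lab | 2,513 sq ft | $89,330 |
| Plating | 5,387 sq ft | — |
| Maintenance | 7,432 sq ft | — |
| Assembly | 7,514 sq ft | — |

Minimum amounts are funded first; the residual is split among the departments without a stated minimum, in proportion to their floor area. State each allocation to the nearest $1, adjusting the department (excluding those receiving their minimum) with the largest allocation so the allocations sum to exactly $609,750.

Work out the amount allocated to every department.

Shipping: $59,860; Quality Lab: $89,330; Plating: $122,020; Maintenance: $168,341; Assembly: $170,199

Guaranteed amounts: Shipping $59,860; Quality Lab $89,330. Residual $460,560.
Residual split over remaining floor area 20,333: Plating 122,020.20 → $122,020; Maintenance 168,341.21 → $168,341; Assembly 170,198.59 → $170,199.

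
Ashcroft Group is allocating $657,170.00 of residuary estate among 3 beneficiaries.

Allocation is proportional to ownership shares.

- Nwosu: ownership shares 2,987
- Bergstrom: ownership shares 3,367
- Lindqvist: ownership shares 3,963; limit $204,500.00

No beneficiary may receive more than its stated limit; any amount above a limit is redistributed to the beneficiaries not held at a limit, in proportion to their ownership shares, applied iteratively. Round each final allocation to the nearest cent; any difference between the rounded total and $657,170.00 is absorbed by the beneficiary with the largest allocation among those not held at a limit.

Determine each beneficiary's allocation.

Nwosu: $212,799.07; Bergstrom: $239,870.93; Lindqvist: $204,500.00

Ownership shares total: 10,317.
Unconstrained shares: Nwosu 190,265.2699; Bergstrom 214,470.4265; Lindqvist 252,434.3036.
Cap binds for Lindqvist ($204,500.00); remaining pool $452,670.00 reallocated over remaining ownership shares 6,354.
Redistributed shares: Nwosu 212,799.0699 → $212,799.07; Bergstrom 239,870.9301 → $239,870.93.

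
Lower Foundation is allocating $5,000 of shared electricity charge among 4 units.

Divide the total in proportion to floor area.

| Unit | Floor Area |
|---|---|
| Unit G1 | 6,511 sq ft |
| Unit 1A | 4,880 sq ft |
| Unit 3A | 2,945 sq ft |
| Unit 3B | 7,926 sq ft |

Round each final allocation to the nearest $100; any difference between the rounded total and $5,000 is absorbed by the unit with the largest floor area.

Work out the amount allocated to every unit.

Unit G1: $1,500 · Unit 1A: $1,100 · Unit 3A: $700 · Unit 3B: $1,700

Total floor area = 22,262.
Unrounded shares: Unit G1 6,511/22,262 × $5,000 = 1,462.36; Unit 1A 4,880/22,262 × $5,000 = 1,096.04; Unit 3A 2,945/22,262 × $5,000 = 661.44; Unit 3B 7,926/22,262 × $5,000 = 1,780.16.
Rounded to nearest $100: Unit G1 $1,500; Unit 1A $1,100; Unit 3A $700; Unit 3B $1,800. Sum = $5,100.
Difference $5,000 − $5,100 = −$100 applied to largest floor area (Unit 3B): Unit 3B becomes $1,700.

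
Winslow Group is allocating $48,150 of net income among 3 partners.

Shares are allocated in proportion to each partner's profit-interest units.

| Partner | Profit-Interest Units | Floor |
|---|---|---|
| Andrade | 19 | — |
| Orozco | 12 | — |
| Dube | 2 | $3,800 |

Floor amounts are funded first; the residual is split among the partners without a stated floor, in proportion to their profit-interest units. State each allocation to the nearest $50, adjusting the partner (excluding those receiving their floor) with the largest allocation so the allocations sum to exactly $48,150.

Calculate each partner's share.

Andrade: $27,200; Orozco: $17,150; Dube: $3,800

Minimums first: Dube $3,800. Remaining pool $44,350.
Remaining pool split over remaining profit-interest units 31: Andrade 27,182.26 → $27,200; Orozco 17,167.74 → $17,150.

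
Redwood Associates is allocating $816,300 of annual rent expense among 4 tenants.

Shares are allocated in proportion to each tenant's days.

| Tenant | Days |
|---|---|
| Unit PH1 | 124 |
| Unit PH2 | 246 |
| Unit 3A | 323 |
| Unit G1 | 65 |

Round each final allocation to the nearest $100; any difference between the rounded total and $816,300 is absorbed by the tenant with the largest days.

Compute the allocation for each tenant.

Combined days = 758.
Unrounded shares: Unit PH1 124/758 × $816,300 = 133,537.20; Unit PH2 246/758 × $816,300 = 264,920.58; Unit 3A 323/758 × $816,300 = 347,842.88; Unit G1 65/758 × $816,300 = 69,999.34.
Rounded to nearest $100: Unit PH1 $133,500; Unit PH2 $264,900; Unit 3A $347,800; Unit G1 $70,000. Sum = $816,200.
Difference $816,300 − $816,200 = +$100 applied to largest days (Unit 3A): Unit 3A becomes $347,900.

Unit PH1: $133,500 | Unit PH2: $264,900 | Unit 3A: $347,900 | Unit G1: $70,000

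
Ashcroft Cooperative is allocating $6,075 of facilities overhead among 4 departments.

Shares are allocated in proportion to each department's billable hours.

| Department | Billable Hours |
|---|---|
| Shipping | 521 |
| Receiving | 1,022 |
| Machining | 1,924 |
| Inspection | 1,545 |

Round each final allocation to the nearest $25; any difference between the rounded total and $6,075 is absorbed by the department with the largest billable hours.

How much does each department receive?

Total billable hours = 521 + 1,022 + 1,924 + 1,545 = 5,012.
Unrounded shares: Shipping 631.50; Receiving 1,238.76; Machining 2,332.06; Inspection 1,872.68.
At nearest $25: Shipping $625; Receiving $1,250; Machining $2,325; Inspection $1,875. Sum = $6,075.
Rounded total matches; no reconciliation needed.

Shipping: $625; Receiving: $1,250; Machining: $2,325; Inspection: $1,875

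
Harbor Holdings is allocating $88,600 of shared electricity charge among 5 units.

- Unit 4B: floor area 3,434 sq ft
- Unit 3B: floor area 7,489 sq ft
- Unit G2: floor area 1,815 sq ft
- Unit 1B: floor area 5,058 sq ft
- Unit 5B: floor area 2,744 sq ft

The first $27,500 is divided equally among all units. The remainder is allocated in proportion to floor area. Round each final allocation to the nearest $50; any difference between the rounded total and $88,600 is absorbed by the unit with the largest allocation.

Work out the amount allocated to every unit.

Unit 4B: $15,700 · Unit 3B: $27,800 · Unit G2: $10,900 · Unit 1B: $20,550 · Unit 5B: $13,650

Equal tier: $27,500 ÷ 5 = $5,500 apiece.
Remainder $61,100 by floor area (total 20,540): Unit 4B 10,215.06 → $10,200; Unit 3B 22,277.41 → $22,300; Unit G2 5,399.05 → $5,400; Unit 1B 15,045.95 → $15,050; Unit 5B 8,162.53 → $8,150.
Totals: Unit 4B $5,500 + $10,200 = $15,700; Unit 3B $5,500 + $22,300 = $27,800; Unit G2 $5,500 + $5,400 = $10,900; Unit 1B $5,500 + $15,050 = $20,550; Unit 5B $5,500 + $8,150 = $13,650.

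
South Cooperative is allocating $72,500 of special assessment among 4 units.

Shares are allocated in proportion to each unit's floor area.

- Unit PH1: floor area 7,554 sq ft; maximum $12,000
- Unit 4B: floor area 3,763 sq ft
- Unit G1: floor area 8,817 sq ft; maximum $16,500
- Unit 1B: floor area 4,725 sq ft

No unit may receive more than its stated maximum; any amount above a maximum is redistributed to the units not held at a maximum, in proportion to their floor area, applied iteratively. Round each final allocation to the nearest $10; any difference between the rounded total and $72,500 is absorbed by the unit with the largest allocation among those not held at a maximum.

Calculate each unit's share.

Sum of floor area: 24,859.
Pro-rata shares before constraints: Unit PH1 22,030.85; Unit 4B 10,974.60; Unit G1 25,714.33; Unit 1B 13,780.22.
Held at cap: Unit PH1 ($12,000), Unit G1 ($16,500); balance $44,000 reallocated over remaining floor area 8,488.
Shares after redistribution: Unit 4B 19,506.60 → $19,510; Unit 1B 24,493.40 → $24,490.

Unit PH1: $12,000; Unit 4B: $19,510; Unit G1: $16,500; Unit 1B: $24,490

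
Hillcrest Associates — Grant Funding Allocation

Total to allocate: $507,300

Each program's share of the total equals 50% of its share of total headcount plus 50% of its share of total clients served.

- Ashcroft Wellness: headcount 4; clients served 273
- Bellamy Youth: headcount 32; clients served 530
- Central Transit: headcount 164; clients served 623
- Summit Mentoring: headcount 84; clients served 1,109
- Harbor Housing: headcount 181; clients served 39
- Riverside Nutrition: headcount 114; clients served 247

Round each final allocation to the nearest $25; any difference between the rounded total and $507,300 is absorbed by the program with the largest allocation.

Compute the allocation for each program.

Ashcroft Wellness: $26,300 | Bellamy Youth: $61,675 | Central Transit: $127,875 | Summit Mentoring: $136,500 | Harbor Housing: $82,800 | Riverside Nutrition: $72,150

Totals — headcount 579, clients served 2,821.
Composite weights (50% headcount + 50% clients served): Ashcroft Wellness 0.0518; Bellamy Youth 0.1216; Central Transit 0.2520; Summit Mentoring 0.2691; Harbor Housing 0.1632; Riverside Nutrition 0.1422.
Pro-rata amounts: Ashcroft Wellness 26,299.11; Bellamy Youth 61,673.56; Central Transit 127,862.59; Summit Mentoring 136,514.61; Harbor Housing 82,799.69; Riverside Nutrition 72,150.44.
At nearest $25: Ashcroft Wellness $26,300; Bellamy Youth $61,675; Central Transit $127,875; Summit Mentoring $136,525; Harbor Housing $82,800; Riverside Nutrition $72,150. Sum = $507,325.
Difference $507,300 − $507,325 = −$25 applied to largest allocation (Summit Mentoring): Summit Mentoring becomes $136,500.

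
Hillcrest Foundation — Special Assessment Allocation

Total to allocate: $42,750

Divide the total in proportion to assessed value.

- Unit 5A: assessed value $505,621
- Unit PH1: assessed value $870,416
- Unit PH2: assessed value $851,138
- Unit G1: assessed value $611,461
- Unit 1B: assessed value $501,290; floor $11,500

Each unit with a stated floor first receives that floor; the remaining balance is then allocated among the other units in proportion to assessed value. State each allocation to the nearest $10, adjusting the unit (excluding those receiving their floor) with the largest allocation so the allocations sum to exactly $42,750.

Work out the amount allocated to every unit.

Minimums first: Unit 1B $11,500. Balance $31,250.
Balance split over remaining assessed value 2,838,636: Unit 5A 5,566.28 → $5,570; Unit PH1 9,582.24 → $9,580; Unit PH2 9,370.02 → $9,370; Unit G1 6,731.46 → $6,730.

Unit 5A: $5,570; Unit PH1: $9,580; Unit PH2: $9,370; Unit G1: $6,730; Unit 1B: $11,500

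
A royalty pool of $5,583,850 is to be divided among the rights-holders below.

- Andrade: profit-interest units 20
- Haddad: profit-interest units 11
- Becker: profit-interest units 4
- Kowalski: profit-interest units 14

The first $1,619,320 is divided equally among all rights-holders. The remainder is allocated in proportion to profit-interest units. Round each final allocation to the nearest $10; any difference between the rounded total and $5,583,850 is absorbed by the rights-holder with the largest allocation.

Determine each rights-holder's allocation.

$1,619,320 shared equally gives $404,830 per rights-holder.
Remainder $3,964,530 by profit-interest units (total 49): Andrade 1,618,175.51 → $1,618,180; Haddad 889,996.53 → $890,000; Becker 323,635.10 → $323,640; Kowalski 1,132,722.86 → $1,132,720.
Rounding difference −$10 on remainder applied to Andrade.
Totals: Andrade $404,830 + $1,618,170 = $2,023,000; Haddad $404,830 + $890,000 = $1,294,830; Becker $404,830 + $323,640 = $728,470; Kowalski $404,830 + $1,132,720 = $1,537,550.

Andrade: $2,023,000 | Haddad: $1,294,830 | Becker: $728,470 | Kowalski: $1,537,550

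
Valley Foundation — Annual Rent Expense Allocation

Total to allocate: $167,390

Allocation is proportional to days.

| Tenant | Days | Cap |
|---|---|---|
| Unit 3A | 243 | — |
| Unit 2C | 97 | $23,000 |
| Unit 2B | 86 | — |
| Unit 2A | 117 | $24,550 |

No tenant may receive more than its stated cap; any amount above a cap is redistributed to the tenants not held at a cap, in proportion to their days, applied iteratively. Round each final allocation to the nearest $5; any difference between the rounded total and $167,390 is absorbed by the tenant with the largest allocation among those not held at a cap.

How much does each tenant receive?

Unit 3A: $88,515 | Unit 2C: $23,000 | Unit 2B: $31,325 | Unit 2A: $24,550

Total days = 543.
Pro-rata shares before constraints: Unit 3A 74,909.34; Unit 2C 29,902.08; Unit 2B 26,511.12; Unit 2A 36,067.46.
Cap binds for Unit 2C ($23,000), Unit 2A ($24,550); residual $119,840 reallocated over remaining days 329.
Remaining shares: Unit 3A 88,514.04 → $88,515; Unit 2B 31,325.96 → $31,325.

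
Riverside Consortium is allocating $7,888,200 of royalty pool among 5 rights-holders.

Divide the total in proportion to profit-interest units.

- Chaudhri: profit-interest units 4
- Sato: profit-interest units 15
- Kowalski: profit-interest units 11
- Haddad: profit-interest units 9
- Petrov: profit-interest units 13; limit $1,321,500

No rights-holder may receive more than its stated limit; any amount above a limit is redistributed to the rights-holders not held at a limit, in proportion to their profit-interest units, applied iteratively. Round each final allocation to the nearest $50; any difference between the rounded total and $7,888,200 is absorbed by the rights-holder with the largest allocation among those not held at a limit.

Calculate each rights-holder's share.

Combined profit-interest units = 52.
Proportional shares (ignoring caps): Chaudhri 606,784.62; Sato 2,275,442.31; Kowalski 1,668,657.69; Haddad 1,365,265.38; Petrov 1,972,050.00.
Held at cap: Petrov ($1,321,500); residual $6,566,700 reallocated over remaining profit-interest units 39.
Redistributed shares: Chaudhri 673,507.69 → $673,500; Sato 2,525,653.85 → $2,525,650; Kowalski 1,852,146.15 → $1,852,150; Haddad 1,515,392.31 → $1,515,400.

Chaudhri: $673,500 | Sato: $2,525,650 | Kowalski: $1,852,150 | Haddad: $1,515,400 | Petrov: $1,321,500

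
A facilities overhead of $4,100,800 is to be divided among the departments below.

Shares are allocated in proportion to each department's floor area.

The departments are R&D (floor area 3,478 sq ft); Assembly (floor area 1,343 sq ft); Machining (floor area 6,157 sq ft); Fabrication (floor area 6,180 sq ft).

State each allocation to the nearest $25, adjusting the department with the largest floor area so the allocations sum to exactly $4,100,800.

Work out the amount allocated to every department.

R&D: $831,250 · Assembly: $320,975 · Machining: $1,471,525 · Fabrication: $1,477,050

Combined floor area = 17,158.
Unrounded shares: R&D 3,478/17,158 × $4,100,800 = 831,249.70; Assembly 1,343/17,158 × $4,100,800 = 320,979.97; Machining 6,157/17,158 × $4,100,800 = 1,471,536.64; Fabrication 6,180/17,158 × $4,100,800 = 1,477,033.69.
Rounded to nearest $25: R&D $831,250; Assembly $320,975; Machining $1,471,525; Fabrication $1,477,025. Sum = $4,100,775.
Difference $4,100,800 − $4,100,775 = +$25 applied to largest floor area (Fabrication): Fabrication becomes $1,477,050.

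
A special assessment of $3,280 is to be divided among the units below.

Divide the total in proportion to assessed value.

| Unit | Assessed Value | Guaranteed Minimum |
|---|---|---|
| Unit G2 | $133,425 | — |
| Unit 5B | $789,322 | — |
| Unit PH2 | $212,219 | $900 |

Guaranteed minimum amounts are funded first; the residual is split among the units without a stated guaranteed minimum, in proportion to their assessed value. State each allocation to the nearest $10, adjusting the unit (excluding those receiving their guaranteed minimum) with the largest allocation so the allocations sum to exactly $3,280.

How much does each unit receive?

Unit G2: $340 · Unit 5B: $2,040 · Unit PH2: $900

Fund the minimums — Unit PH2 $900. Balance $2,380.
Balance split over remaining assessed value 922,747: Unit G2 344.14 → $340; Unit 5B 2,035.86 → $2,040.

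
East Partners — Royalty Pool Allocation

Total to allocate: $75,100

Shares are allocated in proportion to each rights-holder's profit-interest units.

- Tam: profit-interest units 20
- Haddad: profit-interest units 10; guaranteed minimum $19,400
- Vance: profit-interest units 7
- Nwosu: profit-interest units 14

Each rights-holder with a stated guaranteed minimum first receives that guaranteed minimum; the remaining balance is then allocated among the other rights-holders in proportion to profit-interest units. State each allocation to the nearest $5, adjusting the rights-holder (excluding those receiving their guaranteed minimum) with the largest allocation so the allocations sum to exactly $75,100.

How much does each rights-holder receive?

Guaranteed amounts: Haddad $19,400. Remaining pool $55,700.
Remaining pool split over remaining profit-interest units 41: Tam 27,170.73 → $27,170; Vance 9,509.76 → $9,510; Nwosu 19,019.51 → $19,020.

Tam: $27,170 · Haddad: $19,400 · Vance: $9,510 · Nwosu: $19,020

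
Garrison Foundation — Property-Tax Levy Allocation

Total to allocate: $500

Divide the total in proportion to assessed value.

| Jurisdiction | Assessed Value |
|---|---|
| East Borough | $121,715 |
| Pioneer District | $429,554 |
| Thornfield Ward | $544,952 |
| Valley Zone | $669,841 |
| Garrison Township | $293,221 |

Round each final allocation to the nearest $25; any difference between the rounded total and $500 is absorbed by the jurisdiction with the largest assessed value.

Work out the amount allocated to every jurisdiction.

Combined assessed value = 121,715 + 429,554 + 544,952 + 669,841 + 293,221 = 2,059,283.
Pro-rata amounts: East Borough 29.55; Pioneer District 104.30; Thornfield Ward 132.32; Valley Zone 162.64; Garrison Township 71.19.
Rounded to nearest $25: East Borough $25; Pioneer District $100; Thornfield Ward $125; Valley Zone $175; Garrison Township $75. Sum = $500.
Rounded total matches; no reconciliation needed.

East Borough: $25; Pioneer District: $100; Thornfield Ward: $125; Valley Zone: $175; Garrison Township: $75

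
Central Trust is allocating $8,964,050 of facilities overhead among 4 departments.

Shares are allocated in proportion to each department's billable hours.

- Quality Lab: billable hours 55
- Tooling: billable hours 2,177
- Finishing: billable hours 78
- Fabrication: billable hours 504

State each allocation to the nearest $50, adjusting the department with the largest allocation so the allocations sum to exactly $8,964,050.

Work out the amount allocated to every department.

Sum of billable hours: 2,814.
Unrounded shares: Quality Lab 55/2,814 × $8,964,050 = 175,203.54; Tooling 2,177/2,814 × $8,964,050 = 6,934,874.50; Finishing 78/2,814 × $8,964,050 = 248,470.47; Fabrication 504/2,814 × $8,964,050 = 1,605,501.49.
Rounded to nearest $50: Quality Lab $175,200; Tooling $6,934,850; Finishing $248,450; Fabrication $1,605,500. Sum = $8,964,000.
Difference $8,964,050 − $8,964,000 = +$50 applied to largest allocation (Tooling): Tooling becomes $6,934,900.

Quality Lab: $175,200 · Tooling: $6,934,900 · Finishing: $248,450 · Fabrication: $1,605,500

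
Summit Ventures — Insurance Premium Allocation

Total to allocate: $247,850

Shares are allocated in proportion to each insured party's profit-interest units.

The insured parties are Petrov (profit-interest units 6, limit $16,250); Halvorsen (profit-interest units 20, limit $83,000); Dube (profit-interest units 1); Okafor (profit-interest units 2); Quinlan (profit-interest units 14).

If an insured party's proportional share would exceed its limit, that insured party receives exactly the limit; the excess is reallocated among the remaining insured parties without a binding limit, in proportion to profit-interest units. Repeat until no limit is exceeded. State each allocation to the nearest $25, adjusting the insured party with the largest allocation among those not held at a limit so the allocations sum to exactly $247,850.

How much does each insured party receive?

Combined profit-interest units = 43.
Unconstrained shares: Petrov 34,583.72; Halvorsen 115,279.07; Dube 5,763.95; Okafor 11,527.91; Quinlan 80,695.35.
Cap binds for Petrov ($16,250), Halvorsen ($83,000); balance $148,600 reallocated over remaining profit-interest units 17.
Shares after redistribution: Dube 8,741.18 → $8,750; Okafor 17,482.35 → $17,475; Quinlan 122,376.47 → $122,375.

Petrov: $16,250 | Halvorsen: $83,000 | Dube: $8,750 | Okafor: $17,475 | Quinlan: $122,375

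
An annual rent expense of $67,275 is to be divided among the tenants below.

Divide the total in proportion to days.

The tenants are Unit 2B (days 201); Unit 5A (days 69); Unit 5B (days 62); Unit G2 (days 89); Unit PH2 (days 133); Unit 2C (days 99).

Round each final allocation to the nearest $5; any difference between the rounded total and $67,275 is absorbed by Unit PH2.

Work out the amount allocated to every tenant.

Sum of days: 653.
Raw shares: Unit 2B 201/653 × $67,275 = 20,707.92; Unit 5A 69/653 × $67,275 = 7,108.69; Unit 5B 62/653 × $67,275 = 6,387.52; Unit G2 89/653 × $67,275 = 9,169.18; Unit PH2 133/653 × $67,275 = 13,702.26; Unit 2C 99/653 × $67,275 = 10,199.43.
After rounding ($5): Unit 2B $20,710; Unit 5A $7,110; Unit 5B $6,390; Unit G2 $9,170; Unit PH2 $13,700; Unit 2C $10,200. Sum = $67,280.
Difference $67,275 − $67,280 = −$5 applied to Unit PH2: Unit PH2 becomes $13,695.

Unit 2B: $20,710 | Unit 5A: $7,110 | Unit 5B: $6,390 | Unit G2: $9,170 | Unit PH2: $13,695 | Unit 2C: $10,200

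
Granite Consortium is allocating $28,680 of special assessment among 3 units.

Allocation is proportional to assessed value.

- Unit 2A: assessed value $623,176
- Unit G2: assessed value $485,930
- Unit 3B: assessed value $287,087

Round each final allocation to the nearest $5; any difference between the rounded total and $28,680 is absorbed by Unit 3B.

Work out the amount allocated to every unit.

Unit 2A: $12,800 | Unit G2: $9,980 | Unit 3B: $5,900

Sum of assessed value: 1,396,193.
Raw shares: Unit 2A 623,176/1,396,193 × $28,680 = 12,801.02; Unit G2 485,930/1,396,193 × $28,680 = 9,981.77; Unit 3B 287,087/1,396,193 × $28,680 = 5,897.22.
After rounding ($5): Unit 2A $12,800; Unit G2 $9,980; Unit 3B $5,895. Sum = $28,675.
Difference $28,680 − $28,675 = +$5 applied to Unit 3B: Unit 3B becomes $5,900.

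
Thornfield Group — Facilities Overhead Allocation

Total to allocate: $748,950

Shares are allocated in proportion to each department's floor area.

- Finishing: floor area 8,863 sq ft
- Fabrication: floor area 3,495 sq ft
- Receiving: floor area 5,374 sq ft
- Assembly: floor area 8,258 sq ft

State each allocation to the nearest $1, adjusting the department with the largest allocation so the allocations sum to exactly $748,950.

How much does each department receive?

Finishing: $255,403 · Fabrication: $100,715 · Receiving: $154,862 · Assembly: $237,970

Total floor area = 25,990.
Unrounded shares: Finishing 8,863/25,990 × $748,950 = 255,403.76; Fabrication 3,495/25,990 × $748,950 = 100,714.90; Receiving 5,374/25,990 × $748,950 = 154,861.77; Assembly 8,258/25,990 × $748,950 = 237,969.57.
After rounding ($1): Finishing $255,404; Fabrication $100,715; Receiving $154,862; Assembly $237,970. Sum = $748,951.
Difference $748,950 − $748,951 = −$1 applied to largest allocation (Finishing): Finishing becomes $255,403.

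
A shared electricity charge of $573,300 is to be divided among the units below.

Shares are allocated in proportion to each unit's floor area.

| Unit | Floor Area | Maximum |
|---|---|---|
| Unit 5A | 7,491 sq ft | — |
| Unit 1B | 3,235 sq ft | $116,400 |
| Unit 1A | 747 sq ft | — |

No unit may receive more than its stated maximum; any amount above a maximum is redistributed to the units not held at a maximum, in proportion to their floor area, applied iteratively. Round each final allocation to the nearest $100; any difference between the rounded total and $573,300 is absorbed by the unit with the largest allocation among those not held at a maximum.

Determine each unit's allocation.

Sum of floor area: 11,473.
Proportional shares (ignoring caps): Unit 5A 374,321.48; Unit 1B 161,651.31; Unit 1A 37,327.21.
Held at cap: Unit 1B ($116,400); balance $456,900 reallocated over remaining floor area 8,238.
Redistributed shares: Unit 5A 415,469.52 → $415,500; Unit 1A 41,430.48 → $41,400.

Unit 5A: $415,500; Unit 1B: $116,400; Unit 1A: $41,400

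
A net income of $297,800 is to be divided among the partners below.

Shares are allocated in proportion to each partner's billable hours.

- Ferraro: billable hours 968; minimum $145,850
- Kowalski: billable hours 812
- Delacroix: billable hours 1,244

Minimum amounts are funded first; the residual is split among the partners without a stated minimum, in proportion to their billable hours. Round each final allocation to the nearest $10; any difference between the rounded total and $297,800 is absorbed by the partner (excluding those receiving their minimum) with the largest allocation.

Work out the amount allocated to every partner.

Ferraro: $145,850 · Kowalski: $60,010 · Delacroix: $91,940

Minimums first: Ferraro $145,850. Balance $151,950.
Balance split over remaining billable hours 2,056: Kowalski 60,011.38 → $60,010; Delacroix 91,938.62 → $91,940.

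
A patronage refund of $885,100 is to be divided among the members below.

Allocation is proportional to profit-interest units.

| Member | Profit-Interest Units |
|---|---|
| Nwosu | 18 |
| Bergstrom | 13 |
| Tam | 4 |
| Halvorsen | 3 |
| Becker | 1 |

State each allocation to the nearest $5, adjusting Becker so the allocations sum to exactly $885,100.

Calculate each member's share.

Sum of profit-interest units: 39.
Unrounded shares: Nwosu 18/39 × $885,100 = 408,507.69; Bergstrom 13/39 × $885,100 = 295,033.33; Tam 4/39 × $885,100 = 90,779.49; Halvorsen 3/39 × $885,100 = 68,084.62; Becker 1/39 × $885,100 = 22,694.87.
At nearest $5: Nwosu $408,510; Bergstrom $295,035; Tam $90,780; Halvorsen $68,085; Becker $22,695. Sum = $885,105.
Difference $885,100 − $885,105 = −$5 applied to Becker: Becker becomes $22,690.

Nwosu: $408,510; Bergstrom: $295,035; Tam: $90,780; Halvorsen: $68,085; Becker: $22,690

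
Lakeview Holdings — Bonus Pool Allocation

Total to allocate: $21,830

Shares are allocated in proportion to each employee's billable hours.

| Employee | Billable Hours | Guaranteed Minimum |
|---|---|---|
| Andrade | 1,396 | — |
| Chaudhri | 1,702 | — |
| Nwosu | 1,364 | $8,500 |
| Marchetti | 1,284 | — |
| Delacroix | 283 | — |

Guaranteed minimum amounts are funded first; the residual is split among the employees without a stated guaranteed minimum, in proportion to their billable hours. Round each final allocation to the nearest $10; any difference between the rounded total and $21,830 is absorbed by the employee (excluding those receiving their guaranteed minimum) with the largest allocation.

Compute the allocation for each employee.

Minimums first: Nwosu $8,500. Balance $13,330.
Balance split over remaining billable hours 4,665: Andrade 3,989.00 → $3,990; Chaudhri 4,863.38 → $4,860; Marchetti 3,668.96 → $3,670; Delacroix 808.66 → $810.

Andrade: $3,990; Chaudhri: $4,860; Nwosu: $8,500; Marchetti: $3,670; Delacroix: $810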